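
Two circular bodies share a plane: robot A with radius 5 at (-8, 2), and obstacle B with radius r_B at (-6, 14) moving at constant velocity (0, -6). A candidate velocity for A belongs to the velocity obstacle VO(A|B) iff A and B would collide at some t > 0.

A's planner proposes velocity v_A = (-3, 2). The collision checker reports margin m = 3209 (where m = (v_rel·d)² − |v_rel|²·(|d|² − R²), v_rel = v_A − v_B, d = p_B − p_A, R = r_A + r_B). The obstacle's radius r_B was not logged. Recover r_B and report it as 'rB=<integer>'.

m = 3209
d = (2, 12);  v_rel = (-3, 8),  |v_rel|² = 73
v_rel×d = (-3)·(12) − (8)·(2) = -52
since m = R²·73 − (-52)²:  R² = (2704 + 3209) / 73 = 81
R = √81 = 9  ⇒  r_B = 9 − 5 = 4

rB=4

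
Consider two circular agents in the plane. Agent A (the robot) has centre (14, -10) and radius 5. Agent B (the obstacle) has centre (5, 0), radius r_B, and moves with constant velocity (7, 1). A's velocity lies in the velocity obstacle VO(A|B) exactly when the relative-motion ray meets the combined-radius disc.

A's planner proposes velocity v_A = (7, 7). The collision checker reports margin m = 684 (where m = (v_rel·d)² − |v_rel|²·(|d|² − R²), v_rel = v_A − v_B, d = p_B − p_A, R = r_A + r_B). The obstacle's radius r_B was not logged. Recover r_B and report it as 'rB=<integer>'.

m = 684
d = (-9, 10);  v_rel = (0, 6),  |v_rel|² = 36
v_rel×d = (0)·(10) − (6)·(-9) = 54
since m = R²·36 − 54²:  R² = (2916 + 684) / 36 = 100
R = √100 = 10  ⇒  r_B = 10 − 5 = 5

rB=5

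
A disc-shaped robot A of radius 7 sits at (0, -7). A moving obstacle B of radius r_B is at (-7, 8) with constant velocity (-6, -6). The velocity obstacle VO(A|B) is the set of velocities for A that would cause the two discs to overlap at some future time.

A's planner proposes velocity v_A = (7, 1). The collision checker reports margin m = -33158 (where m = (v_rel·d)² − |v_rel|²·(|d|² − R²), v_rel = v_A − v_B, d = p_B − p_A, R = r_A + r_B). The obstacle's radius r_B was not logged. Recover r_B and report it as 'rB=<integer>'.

m = -33158
d = (-7, 15);  v_rel = (13, 7),  |v_rel|² = 218
v_rel×d = (13)·(15) − (7)·(-7) = 244
since m = R²·218 − 244²:  R² = (59536 + -33158) / 218 = 121
R = √121 = 11  ⇒  r_B = 11 − 7 = 4

rB=4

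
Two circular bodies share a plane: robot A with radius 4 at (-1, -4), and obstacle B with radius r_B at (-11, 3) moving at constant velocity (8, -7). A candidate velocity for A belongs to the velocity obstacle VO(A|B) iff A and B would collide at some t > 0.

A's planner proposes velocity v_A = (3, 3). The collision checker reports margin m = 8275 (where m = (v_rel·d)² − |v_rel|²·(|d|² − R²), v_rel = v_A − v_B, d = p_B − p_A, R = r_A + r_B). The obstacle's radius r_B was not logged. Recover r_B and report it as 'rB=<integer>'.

m = 8275
d = (-10, 7);  v_rel = (-5, 10),  |v_rel|² = 125
v_rel×d = (-5)·(7) − (10)·(-10) = 65
since m = R²·125 − 65²:  R² = (4225 + 8275) / 125 = 100
R = √100 = 10  ⇒  r_B = 10 − 4 = 6

rB=6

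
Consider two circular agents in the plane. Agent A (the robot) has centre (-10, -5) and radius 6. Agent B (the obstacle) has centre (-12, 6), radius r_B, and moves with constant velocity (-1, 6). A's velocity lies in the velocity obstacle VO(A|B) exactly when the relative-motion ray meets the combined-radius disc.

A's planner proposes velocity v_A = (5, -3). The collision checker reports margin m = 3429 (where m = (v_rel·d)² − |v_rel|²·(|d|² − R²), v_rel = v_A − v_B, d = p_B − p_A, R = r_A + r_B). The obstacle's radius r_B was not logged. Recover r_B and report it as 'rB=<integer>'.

m = 3429
d = (-2, 11);  v_rel = (6, -9),  |v_rel|² = 117
v_rel×d = (6)·(11) − (-9)·(-2) = 48
since m = R²·117 − 48²:  R² = (2304 + 3429) / 117 = 49
R = √49 = 7  ⇒  r_B = 7 − 6 = 1

rB=1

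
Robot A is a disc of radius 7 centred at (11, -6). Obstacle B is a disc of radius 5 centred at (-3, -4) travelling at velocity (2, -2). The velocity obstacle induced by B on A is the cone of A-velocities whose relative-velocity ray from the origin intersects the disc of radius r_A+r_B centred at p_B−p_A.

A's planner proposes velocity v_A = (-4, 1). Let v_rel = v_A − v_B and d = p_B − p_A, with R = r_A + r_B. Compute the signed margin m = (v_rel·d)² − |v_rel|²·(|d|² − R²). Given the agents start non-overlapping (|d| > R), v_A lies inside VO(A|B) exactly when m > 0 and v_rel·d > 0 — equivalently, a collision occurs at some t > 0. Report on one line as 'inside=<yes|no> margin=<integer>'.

d = (-14, 2),  |d|² = 200;  R = 7+5 = 12,  c = 200−12² = 56
v_rel = (-6, 3),  |v_rel|² = 45;  v_rel·d = (-6)·(-14) + (3)·(2) = 90
45·t² − 180·t + 56 = 0  ⇒  m = 90² − 45·56 = 5580
m = 5580 > 0,  v_rel·d = 90 > 0  ⇒  inside

inside=yes margin=5580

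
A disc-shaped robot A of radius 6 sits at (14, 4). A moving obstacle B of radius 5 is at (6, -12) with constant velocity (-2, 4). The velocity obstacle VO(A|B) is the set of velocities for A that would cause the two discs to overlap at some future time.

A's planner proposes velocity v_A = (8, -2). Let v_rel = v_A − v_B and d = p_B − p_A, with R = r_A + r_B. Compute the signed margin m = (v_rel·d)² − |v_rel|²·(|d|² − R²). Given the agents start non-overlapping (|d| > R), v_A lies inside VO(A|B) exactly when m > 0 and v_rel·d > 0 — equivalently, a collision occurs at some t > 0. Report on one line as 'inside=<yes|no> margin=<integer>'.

d = (-8, -16),  |d|² = 320;  R = 6+5 = 11,  c = 320−11² = 199
v_rel = (10, -6),  |v_rel|² = 136;  v_rel·d = (10)·(-8) + (-6)·(-16) = 16
136·t² − 32·t + 199 = 0  ⇒  m = 16² − 136·199 = -26808
m = -26808 < 0,  v_rel·d = 16 > 0  ⇒  outside

inside=no margin=-26808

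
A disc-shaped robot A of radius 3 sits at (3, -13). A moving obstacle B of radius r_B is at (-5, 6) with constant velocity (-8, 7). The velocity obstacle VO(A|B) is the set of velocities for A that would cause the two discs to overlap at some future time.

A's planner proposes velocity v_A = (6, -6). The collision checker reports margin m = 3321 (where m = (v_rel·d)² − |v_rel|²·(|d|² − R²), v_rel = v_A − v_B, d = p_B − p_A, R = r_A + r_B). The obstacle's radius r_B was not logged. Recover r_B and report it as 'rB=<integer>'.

m = 3321
d = (-8, 19);  v_rel = (14, -13),  |v_rel|² = 365
v_rel×d = (14)·(19) − (-13)·(-8) = 162
since m = R²·365 − 162²:  R² = (26244 + 3321) / 365 = 81
R = √81 = 9  ⇒  r_B = 9 − 3 = 6

rB=6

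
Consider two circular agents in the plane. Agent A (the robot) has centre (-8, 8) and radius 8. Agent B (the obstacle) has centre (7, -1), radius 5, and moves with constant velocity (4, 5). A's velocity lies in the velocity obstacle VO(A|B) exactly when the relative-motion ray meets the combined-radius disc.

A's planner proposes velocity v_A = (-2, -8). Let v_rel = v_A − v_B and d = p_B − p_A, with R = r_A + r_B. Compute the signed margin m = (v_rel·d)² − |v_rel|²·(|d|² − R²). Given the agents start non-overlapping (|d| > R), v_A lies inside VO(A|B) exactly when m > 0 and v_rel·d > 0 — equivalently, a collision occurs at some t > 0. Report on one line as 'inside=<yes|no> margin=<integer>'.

d = (15, -9),  |d|² = 306;  R = 8+5 = 13,  c = 306−13² = 137
v_rel = (-6, -13),  |v_rel|² = 205;  v_rel·d = (-6)·(15) + (-13)·(-9) = 27
205·t² − 54·t + 137 = 0  ⇒  m = 27² − 205·137 = -27356
m = -27356 < 0,  v_rel·d = 27 > 0  ⇒  outside

inside=no margin=-27356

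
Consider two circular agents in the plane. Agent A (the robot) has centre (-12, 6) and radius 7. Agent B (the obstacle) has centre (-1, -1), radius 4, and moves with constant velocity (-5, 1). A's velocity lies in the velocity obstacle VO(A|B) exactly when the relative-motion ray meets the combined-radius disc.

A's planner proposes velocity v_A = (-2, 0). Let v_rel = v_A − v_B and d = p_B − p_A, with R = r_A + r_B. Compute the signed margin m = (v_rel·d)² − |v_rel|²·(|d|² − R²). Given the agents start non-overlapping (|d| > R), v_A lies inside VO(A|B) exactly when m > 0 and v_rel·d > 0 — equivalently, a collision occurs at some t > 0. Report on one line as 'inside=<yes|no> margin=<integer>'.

d = (11, -7),  |d|² = 170;  R = 7+4 = 11,  c = 170−11² = 49
v_rel = (3, -1),  |v_rel|² = 10;  v_rel·d = (3)·(11) + (-1)·(-7) = 40
10·t² − 80·t + 49 = 0  ⇒  m = 40² − 10·49 = 1110
m = 1110 > 0,  v_rel·d = 40 > 0  ⇒  inside

inside=yes margin=1110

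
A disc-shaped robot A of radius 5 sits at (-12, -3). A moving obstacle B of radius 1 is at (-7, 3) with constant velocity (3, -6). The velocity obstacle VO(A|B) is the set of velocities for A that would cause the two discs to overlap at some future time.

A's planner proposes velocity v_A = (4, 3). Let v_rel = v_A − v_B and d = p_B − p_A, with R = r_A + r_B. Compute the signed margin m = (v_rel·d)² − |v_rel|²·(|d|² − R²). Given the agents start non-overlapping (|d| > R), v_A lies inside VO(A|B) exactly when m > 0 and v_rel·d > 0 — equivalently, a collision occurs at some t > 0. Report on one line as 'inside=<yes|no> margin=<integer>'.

d = (5, 6),  |d|² = 61;  R = 5+1 = 6,  c = 61−6² = 25
v_rel = (1, 9),  |v_rel|² = 82;  v_rel·d = (1)·(5) + (9)·(6) = 59
82·t² − 118·t + 25 = 0  ⇒  m = 59² − 82·25 = 1431
m = 1431 > 0,  v_rel·d = 59 > 0  ⇒  inside

inside=yes margin=1431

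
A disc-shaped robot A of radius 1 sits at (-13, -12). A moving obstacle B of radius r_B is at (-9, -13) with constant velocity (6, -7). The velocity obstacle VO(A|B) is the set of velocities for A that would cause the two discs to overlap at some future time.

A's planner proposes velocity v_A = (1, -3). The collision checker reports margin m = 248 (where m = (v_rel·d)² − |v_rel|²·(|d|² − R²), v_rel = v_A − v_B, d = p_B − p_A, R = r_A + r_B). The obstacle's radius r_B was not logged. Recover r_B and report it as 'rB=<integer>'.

m = 248
d = (4, -1);  v_rel = (-5, 4),  |v_rel|² = 41
v_rel×d = (-5)·(-1) − (4)·(4) = -11
since m = R²·41 − (-11)²:  R² = (121 + 248) / 41 = 9
R = √9 = 3  ⇒  r_B = 3 − 1 = 2

rB=2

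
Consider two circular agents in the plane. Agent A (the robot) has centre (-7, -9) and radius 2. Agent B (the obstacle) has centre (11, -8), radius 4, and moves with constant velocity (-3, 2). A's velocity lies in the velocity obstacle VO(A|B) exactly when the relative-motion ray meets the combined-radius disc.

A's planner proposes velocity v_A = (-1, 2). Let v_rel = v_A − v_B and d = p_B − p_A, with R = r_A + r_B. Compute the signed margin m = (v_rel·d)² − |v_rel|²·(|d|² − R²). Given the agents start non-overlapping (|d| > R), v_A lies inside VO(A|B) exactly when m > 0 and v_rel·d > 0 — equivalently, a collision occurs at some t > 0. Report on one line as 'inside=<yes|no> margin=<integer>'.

d = (18, 1),  |d|² = 325;  R = 2+4 = 6,  c = 325−6² = 289
v_rel = (2, 0),  |v_rel|² = 4;  v_rel·d = (2)·(18) + (0)·(1) = 36
4·t² − 72·t + 289 = 0  ⇒  m = 36² − 4·289 = 140
m = 140 > 0,  v_rel·d = 36 > 0  ⇒  inside

inside=yes margin=140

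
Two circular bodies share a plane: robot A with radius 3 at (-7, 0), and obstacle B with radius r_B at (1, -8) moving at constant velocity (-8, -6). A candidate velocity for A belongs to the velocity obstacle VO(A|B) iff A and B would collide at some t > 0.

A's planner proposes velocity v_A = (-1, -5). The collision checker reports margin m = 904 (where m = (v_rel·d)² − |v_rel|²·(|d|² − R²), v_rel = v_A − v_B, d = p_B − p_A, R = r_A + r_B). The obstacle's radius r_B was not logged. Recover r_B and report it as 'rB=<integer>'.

m = 904
d = (8, -8);  v_rel = (7, 1),  |v_rel|² = 50
v_rel×d = (7)·(-8) − (1)·(8) = -64
since m = R²·50 − (-64)²:  R² = (4096 + 904) / 50 = 100
R = √100 = 10  ⇒  r_B = 10 − 3 = 7

rB=7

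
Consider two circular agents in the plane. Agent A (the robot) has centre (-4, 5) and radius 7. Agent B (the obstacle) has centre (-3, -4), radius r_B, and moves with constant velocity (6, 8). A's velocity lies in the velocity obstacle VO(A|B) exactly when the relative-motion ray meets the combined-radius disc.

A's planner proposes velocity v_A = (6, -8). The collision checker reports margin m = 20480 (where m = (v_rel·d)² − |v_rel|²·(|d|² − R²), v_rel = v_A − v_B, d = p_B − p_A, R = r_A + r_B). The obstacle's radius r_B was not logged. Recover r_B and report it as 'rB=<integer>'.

m = 20480
d = (1, -9);  v_rel = (0, -16),  |v_rel|² = 256
v_rel×d = (0)·(-9) − (-16)·(1) = 16
since m = R²·256 − 16²:  R² = (256 + 20480) / 256 = 81
R = √81 = 9  ⇒  r_B = 9 − 7 = 2

rB=2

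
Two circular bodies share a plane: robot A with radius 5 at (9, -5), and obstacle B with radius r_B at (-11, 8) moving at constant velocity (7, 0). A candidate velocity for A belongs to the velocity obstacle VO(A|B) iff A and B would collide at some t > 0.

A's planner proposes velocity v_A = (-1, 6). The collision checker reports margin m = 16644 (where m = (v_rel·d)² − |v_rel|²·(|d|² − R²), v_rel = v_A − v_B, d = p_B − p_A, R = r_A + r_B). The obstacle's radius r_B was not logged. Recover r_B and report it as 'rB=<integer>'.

m = 16644
d = (-20, 13);  v_rel = (-8, 6),  |v_rel|² = 100
v_rel×d = (-8)·(13) − (6)·(-20) = 16
since m = R²·100 − 16²:  R² = (256 + 16644) / 100 = 169
R = √169 = 13  ⇒  r_B = 13 − 5 = 8

rB=8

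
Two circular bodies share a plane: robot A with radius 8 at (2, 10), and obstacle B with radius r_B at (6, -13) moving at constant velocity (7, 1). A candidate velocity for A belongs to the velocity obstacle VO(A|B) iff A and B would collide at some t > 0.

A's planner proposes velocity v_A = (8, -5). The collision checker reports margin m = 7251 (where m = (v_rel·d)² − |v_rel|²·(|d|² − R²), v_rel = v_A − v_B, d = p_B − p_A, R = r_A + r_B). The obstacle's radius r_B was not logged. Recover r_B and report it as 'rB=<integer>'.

m = 7251
d = (4, -23);  v_rel = (1, -6),  |v_rel|² = 37
v_rel×d = (1)·(-23) − (-6)·(4) = 1
since m = R²·37 − 1²:  R² = (1 + 7251) / 37 = 196
R = √196 = 14  ⇒  r_B = 14 − 8 = 6

rB=6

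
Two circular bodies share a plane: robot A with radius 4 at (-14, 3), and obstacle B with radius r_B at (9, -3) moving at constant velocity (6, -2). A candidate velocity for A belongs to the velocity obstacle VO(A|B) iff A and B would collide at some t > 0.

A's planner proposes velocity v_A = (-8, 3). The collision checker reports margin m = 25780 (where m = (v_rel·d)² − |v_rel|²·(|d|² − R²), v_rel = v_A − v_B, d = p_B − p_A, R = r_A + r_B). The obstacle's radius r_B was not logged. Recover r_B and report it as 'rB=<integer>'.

m = 25780
d = (23, -6);  v_rel = (-14, 5),  |v_rel|² = 221
v_rel×d = (-14)·(-6) − (5)·(23) = -31
since m = R²·221 − (-31)²:  R² = (961 + 25780) / 221 = 121
R = √121 = 11  ⇒  r_B = 11 − 4 = 7

rB=7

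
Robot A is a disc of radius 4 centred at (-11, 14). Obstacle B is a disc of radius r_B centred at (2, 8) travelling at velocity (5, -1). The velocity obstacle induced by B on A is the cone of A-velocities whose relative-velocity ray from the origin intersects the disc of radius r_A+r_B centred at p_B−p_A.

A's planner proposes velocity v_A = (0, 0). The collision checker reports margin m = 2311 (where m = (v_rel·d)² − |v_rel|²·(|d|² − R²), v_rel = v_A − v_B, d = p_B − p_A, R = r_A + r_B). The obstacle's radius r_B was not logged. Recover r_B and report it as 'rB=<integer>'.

m = 2311
d = (13, -6);  v_rel = (-5, 1),  |v_rel|² = 26
v_rel×d = (-5)·(-6) − (1)·(13) = 17
since m = R²·26 − 17²:  R² = (289 + 2311) / 26 = 100
R = √100 = 10  ⇒  r_B = 10 − 4 = 6

rB=6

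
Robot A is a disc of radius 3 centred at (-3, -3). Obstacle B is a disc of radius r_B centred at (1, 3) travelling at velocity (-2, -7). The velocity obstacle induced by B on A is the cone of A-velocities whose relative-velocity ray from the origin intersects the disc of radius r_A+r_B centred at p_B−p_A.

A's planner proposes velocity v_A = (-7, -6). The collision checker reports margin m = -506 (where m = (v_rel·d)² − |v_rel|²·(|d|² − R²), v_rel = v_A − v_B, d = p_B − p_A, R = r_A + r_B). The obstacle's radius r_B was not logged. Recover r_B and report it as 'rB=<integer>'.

m = -506
d = (4, 6);  v_rel = (-5, 1),  |v_rel|² = 26
v_rel×d = (-5)·(6) − (1)·(4) = -34
since m = R²·26 − (-34)²:  R² = (1156 + -506) / 26 = 25
R = √25 = 5  ⇒  r_B = 5 − 3 = 2

rB=2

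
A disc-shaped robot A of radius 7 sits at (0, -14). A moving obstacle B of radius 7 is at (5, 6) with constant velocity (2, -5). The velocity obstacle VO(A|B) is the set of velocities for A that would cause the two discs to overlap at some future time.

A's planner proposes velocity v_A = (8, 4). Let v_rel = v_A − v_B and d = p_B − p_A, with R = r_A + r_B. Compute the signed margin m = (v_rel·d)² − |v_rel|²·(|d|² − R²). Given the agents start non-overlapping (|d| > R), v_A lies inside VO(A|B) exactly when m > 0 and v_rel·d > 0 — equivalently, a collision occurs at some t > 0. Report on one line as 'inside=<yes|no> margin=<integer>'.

d = (5, 20),  |d|² = 425;  R = 7+7 = 14,  c = 425−14² = 229
v_rel = (6, 9),  |v_rel|² = 117;  v_rel·d = (6)·(5) + (9)·(20) = 210
117·t² − 420·t + 229 = 0  ⇒  m = 210² − 117·229 = 17307
m = 17307 > 0,  v_rel·d = 210 > 0  ⇒  inside

inside=yes margin=17307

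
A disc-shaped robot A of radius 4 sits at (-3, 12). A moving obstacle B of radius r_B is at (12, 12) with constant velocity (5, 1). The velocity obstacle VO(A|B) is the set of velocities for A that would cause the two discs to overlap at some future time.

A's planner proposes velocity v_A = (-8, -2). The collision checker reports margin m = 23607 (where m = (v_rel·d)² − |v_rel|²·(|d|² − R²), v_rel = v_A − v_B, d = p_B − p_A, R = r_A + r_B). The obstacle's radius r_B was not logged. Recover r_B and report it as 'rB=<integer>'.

m = 23607
d = (15, 0);  v_rel = (-13, -3),  |v_rel|² = 178
v_rel×d = (-13)·(0) − (-3)·(15) = 45
since m = R²·178 − 45²:  R² = (2025 + 23607) / 178 = 144
R = √144 = 12  ⇒  r_B = 12 − 4 = 8

rB=8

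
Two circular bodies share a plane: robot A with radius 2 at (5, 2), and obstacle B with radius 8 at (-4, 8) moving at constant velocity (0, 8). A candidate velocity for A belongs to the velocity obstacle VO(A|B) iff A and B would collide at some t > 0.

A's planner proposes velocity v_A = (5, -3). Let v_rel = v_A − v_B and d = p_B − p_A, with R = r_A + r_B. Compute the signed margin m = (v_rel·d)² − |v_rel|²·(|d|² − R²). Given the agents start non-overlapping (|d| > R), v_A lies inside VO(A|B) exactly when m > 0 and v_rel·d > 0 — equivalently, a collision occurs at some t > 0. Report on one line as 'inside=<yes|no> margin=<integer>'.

d = (-9, 6),  |d|² = 117;  R = 2+8 = 10,  c = 117−10² = 17
v_rel = (5, -11),  |v_rel|² = 146;  v_rel·d = (5)·(-9) + (-11)·(6) = -111
146·t² + 222·t + 17 = 0  ⇒  m = (-111)² − 146·17 = 9839
m = 9839 > 0,  v_rel·d = -111 < 0  ⇒  outside

inside=no margin=9839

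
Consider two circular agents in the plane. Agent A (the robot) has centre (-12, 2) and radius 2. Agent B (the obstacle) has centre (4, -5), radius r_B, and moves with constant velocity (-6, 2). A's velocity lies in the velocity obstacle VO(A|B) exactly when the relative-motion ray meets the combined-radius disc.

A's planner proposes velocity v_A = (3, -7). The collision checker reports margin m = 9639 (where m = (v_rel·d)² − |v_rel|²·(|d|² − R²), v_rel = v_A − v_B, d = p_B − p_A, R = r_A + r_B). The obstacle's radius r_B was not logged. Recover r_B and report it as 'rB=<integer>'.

m = 9639
d = (16, -7);  v_rel = (9, -9),  |v_rel|² = 162
v_rel×d = (9)·(-7) − (-9)·(16) = 81
since m = R²·162 − 81²:  R² = (6561 + 9639) / 162 = 100
R = √100 = 10  ⇒  r_B = 10 − 2 = 8

rB=8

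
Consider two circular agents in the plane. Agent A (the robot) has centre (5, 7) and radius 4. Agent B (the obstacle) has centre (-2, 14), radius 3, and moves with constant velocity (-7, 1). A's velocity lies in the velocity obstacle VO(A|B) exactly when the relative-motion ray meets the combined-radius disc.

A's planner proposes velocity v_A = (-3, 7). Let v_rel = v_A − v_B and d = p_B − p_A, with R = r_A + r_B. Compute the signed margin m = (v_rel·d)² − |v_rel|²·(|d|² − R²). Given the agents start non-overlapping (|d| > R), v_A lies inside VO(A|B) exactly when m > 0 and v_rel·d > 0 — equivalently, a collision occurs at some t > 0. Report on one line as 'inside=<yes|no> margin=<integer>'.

d = (-7, 7),  |d|² = 98;  R = 4+3 = 7,  c = 98−7² = 49
v_rel = (4, 6),  |v_rel|² = 52;  v_rel·d = (4)·(-7) + (6)·(7) = 14
52·t² − 28·t + 49 = 0  ⇒  m = 14² − 52·49 = -2352
m = -2352 < 0,  v_rel·d = 14 > 0  ⇒  outside

inside=no margin=-2352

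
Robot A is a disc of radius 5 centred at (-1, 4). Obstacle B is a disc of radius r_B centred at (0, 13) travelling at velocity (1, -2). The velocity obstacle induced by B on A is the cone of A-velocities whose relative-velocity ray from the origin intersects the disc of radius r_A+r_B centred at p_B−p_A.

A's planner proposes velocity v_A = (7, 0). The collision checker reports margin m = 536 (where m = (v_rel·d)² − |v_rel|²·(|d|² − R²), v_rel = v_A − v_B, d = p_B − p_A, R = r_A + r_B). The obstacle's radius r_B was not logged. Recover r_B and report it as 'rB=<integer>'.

m = 536
d = (1, 9);  v_rel = (6, 2),  |v_rel|² = 40
v_rel×d = (6)·(9) − (2)·(1) = 52
since m = R²·40 − 52²:  R² = (2704 + 536) / 40 = 81
R = √81 = 9  ⇒  r_B = 9 − 5 = 4

rB=4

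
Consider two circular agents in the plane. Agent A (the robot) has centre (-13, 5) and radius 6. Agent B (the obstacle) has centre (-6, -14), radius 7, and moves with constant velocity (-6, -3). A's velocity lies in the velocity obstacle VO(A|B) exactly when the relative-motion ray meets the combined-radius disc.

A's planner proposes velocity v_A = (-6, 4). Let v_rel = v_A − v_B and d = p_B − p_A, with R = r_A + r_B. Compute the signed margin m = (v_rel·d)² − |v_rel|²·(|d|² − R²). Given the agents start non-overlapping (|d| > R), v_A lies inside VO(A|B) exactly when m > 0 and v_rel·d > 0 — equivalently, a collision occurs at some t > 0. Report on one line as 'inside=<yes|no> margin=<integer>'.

d = (7, -19),  |d|² = 410;  R = 6+7 = 13,  c = 410−13² = 241
v_rel = (0, 7),  |v_rel|² = 49;  v_rel·d = (0)·(7) + (7)·(-19) = -133
49·t² + 266·t + 241 = 0  ⇒  m = (-133)² − 49·241 = 5880
m = 5880 > 0,  v_rel·d = -133 < 0  ⇒  outside

inside=no margin=5880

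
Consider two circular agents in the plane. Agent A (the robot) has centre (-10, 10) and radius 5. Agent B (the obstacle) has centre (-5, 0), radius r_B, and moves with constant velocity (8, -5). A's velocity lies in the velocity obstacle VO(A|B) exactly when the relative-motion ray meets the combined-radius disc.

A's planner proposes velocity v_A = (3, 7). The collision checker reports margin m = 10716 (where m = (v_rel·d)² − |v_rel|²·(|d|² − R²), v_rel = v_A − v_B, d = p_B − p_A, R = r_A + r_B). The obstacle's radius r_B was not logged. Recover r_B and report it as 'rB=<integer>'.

m = 10716
d = (5, -10);  v_rel = (-5, 12),  |v_rel|² = 169
v_rel×d = (-5)·(-10) − (12)·(5) = -10
since m = R²·169 − (-10)²:  R² = (100 + 10716) / 169 = 64
R = √64 = 8  ⇒  r_B = 8 − 5 = 3

rB=3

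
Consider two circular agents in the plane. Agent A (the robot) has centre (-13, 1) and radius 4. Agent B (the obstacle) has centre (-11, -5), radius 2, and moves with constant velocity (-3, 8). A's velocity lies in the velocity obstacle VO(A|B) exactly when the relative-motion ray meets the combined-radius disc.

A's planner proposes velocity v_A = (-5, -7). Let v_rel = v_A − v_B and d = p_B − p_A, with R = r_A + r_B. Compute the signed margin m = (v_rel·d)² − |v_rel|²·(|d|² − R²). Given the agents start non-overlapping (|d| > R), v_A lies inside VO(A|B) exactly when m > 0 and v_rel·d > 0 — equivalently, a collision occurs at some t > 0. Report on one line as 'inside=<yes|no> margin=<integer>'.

d = (2, -6),  |d|² = 40;  R = 4+2 = 6,  c = 40−6² = 4
v_rel = (-2, -15),  |v_rel|² = 229;  v_rel·d = (-2)·(2) + (-15)·(-6) = 86
229·t² − 172·t + 4 = 0  ⇒  m = 86² − 229·4 = 6480
m = 6480 > 0,  v_rel·d = 86 > 0  ⇒  inside

inside=yes margin=6480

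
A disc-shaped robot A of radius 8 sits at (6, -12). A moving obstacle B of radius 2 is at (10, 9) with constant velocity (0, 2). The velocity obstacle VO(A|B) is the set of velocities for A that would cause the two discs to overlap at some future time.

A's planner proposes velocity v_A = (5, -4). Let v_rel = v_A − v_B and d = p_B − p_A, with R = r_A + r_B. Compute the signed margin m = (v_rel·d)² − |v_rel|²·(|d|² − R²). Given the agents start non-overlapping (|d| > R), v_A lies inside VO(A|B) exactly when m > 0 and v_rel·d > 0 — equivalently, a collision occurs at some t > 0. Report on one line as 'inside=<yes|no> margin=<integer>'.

d = (4, 21),  |d|² = 457;  R = 8+2 = 10,  c = 457−10² = 357
v_rel = (5, -6),  |v_rel|² = 61;  v_rel·d = (5)·(4) + (-6)·(21) = -106
61·t² + 212·t + 357 = 0  ⇒  m = (-106)² − 61·357 = -10541
m = -10541 < 0,  v_rel·d = -106 < 0  ⇒  outside

inside=no margin=-10541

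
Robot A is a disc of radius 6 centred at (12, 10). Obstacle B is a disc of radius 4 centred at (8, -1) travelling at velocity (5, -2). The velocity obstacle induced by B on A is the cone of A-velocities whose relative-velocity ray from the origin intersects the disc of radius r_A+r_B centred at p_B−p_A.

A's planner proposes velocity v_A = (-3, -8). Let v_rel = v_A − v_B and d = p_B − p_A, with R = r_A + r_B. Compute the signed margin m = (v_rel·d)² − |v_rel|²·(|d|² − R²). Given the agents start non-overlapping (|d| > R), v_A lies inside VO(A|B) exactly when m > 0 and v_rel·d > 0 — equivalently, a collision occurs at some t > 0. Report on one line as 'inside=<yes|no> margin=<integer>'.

d = (-4, -11),  |d|² = 137;  R = 6+4 = 10,  c = 137−10² = 37
v_rel = (-8, -6),  |v_rel|² = 100;  v_rel·d = (-8)·(-4) + (-6)·(-11) = 98
100·t² − 196·t + 37 = 0  ⇒  m = 98² − 100·37 = 5904
m = 5904 > 0,  v_rel·d = 98 > 0  ⇒  inside

inside=yes margin=5904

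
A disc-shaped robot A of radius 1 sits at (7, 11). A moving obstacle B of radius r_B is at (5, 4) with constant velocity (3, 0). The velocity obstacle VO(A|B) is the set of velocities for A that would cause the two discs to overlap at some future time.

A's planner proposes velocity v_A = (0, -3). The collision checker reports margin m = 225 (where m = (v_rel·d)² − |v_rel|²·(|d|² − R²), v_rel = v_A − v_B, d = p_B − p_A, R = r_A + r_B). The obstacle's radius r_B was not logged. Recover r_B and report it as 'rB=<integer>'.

m = 225
d = (-2, -7);  v_rel = (-3, -3),  |v_rel|² = 18
v_rel×d = (-3)·(-7) − (-3)·(-2) = 15
since m = R²·18 − 15²:  R² = (225 + 225) / 18 = 25
R = √25 = 5  ⇒  r_B = 5 − 1 = 4

rB=4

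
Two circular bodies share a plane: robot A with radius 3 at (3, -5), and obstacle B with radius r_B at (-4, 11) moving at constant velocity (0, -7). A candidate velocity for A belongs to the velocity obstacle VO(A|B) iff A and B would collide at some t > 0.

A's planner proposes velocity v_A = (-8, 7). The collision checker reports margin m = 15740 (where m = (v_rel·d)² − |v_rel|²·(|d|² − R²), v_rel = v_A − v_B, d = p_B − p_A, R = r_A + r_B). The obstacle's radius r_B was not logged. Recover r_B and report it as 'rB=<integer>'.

m = 15740
d = (-7, 16);  v_rel = (-8, 14),  |v_rel|² = 260
v_rel×d = (-8)·(16) − (14)·(-7) = -30
since m = R²·260 − (-30)²:  R² = (900 + 15740) / 260 = 64
R = √64 = 8  ⇒  r_B = 8 − 3 = 5

rB=5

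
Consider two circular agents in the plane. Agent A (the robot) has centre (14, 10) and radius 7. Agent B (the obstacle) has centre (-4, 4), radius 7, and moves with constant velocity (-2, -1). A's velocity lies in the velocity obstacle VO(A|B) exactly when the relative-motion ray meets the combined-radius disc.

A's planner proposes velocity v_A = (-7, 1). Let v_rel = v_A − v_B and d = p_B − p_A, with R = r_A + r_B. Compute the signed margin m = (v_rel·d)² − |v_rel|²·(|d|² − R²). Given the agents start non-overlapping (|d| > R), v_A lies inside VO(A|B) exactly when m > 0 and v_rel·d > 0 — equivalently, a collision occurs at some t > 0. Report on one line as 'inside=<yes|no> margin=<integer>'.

d = (-18, -6),  |d|² = 360;  R = 7+7 = 14,  c = 360−14² = 164
v_rel = (-5, 2),  |v_rel|² = 29;  v_rel·d = (-5)·(-18) + (2)·(-6) = 78
29·t² − 156·t + 164 = 0  ⇒  m = 78² − 29·164 = 1328
m = 1328 > 0,  v_rel·d = 78 > 0  ⇒  inside

inside=yes margin=1328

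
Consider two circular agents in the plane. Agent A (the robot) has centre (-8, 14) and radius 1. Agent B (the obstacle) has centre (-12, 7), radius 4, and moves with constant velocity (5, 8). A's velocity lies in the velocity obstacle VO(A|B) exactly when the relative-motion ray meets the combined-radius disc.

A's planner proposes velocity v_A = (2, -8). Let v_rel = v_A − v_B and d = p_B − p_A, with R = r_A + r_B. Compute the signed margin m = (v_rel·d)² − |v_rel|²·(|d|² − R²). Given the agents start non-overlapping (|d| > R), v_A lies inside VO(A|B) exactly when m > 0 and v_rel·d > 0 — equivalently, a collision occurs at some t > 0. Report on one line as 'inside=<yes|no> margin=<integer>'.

d = (-4, -7),  |d|² = 65;  R = 1+4 = 5,  c = 65−5² = 40
v_rel = (-3, -16),  |v_rel|² = 265;  v_rel·d = (-3)·(-4) + (-16)·(-7) = 124
265·t² − 248·t + 40 = 0  ⇒  m = 124² − 265·40 = 4776
m = 4776 > 0,  v_rel·d = 124 > 0  ⇒  inside

inside=yes margin=4776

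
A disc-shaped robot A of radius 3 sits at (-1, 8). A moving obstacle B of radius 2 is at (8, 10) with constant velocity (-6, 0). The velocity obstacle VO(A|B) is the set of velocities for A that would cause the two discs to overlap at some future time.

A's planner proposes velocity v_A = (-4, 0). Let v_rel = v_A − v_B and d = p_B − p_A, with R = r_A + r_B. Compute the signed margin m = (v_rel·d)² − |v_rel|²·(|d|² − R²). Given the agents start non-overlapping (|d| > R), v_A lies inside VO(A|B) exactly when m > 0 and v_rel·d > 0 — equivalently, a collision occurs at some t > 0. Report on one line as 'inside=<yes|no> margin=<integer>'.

d = (9, 2),  |d|² = 85;  R = 3+2 = 5,  c = 85−5² = 60
v_rel = (2, 0),  |v_rel|² = 4;  v_rel·d = (2)·(9) + (0)·(2) = 18
4·t² − 36·t + 60 = 0  ⇒  m = 18² − 4·60 = 84
m = 84 > 0,  v_rel·d = 18 > 0  ⇒  inside

inside=yes margin=84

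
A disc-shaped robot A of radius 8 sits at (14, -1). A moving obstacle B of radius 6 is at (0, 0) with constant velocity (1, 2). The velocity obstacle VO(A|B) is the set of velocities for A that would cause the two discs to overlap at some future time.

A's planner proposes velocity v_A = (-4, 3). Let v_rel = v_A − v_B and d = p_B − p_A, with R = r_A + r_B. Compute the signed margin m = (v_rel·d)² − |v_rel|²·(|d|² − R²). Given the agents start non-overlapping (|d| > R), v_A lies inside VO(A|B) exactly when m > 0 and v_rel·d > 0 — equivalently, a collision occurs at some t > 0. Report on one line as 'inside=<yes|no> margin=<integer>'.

d = (-14, 1),  |d|² = 197;  R = 8+6 = 14,  c = 197−14² = 1
v_rel = (-5, 1),  |v_rel|² = 26;  v_rel·d = (-5)·(-14) + (1)·(1) = 71
26·t² − 142·t + 1 = 0  ⇒  m = 71² − 26·1 = 5015
m = 5015 > 0,  v_rel·d = 71 > 0  ⇒  inside

inside=yes margin=5015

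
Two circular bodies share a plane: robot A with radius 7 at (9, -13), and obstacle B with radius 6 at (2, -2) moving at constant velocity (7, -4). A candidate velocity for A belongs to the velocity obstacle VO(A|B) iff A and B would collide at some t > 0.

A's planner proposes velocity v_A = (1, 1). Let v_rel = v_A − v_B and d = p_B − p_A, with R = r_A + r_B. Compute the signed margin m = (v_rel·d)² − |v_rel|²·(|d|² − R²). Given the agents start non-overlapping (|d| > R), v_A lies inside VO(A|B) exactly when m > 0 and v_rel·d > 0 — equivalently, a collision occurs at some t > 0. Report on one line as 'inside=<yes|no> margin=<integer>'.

d = (-7, 11),  |d|² = 170;  R = 7+6 = 13,  c = 170−13² = 1
v_rel = (-6, 5),  |v_rel|² = 61;  v_rel·d = (-6)·(-7) + (5)·(11) = 97
61·t² − 194·t + 1 = 0  ⇒  m = 97² − 61·1 = 9348
m = 9348 > 0,  v_rel·d = 97 > 0  ⇒  inside

inside=yes margin=9348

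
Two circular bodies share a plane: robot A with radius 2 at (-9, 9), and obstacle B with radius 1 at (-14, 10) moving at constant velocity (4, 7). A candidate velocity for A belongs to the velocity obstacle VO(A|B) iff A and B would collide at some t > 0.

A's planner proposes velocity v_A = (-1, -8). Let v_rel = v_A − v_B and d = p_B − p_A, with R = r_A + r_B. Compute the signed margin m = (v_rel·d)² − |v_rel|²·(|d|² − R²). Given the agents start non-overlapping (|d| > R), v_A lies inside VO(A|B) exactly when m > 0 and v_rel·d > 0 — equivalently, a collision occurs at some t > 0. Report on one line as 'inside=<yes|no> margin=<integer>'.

d = (-5, 1),  |d|² = 26;  R = 2+1 = 3,  c = 26−3² = 17
v_rel = (-5, -15),  |v_rel|² = 250;  v_rel·d = (-5)·(-5) + (-15)·(1) = 10
250·t² − 20·t + 17 = 0  ⇒  m = 10² − 250·17 = -4150
m = -4150 < 0,  v_rel·d = 10 > 0  ⇒  outside

inside=no margin=-4150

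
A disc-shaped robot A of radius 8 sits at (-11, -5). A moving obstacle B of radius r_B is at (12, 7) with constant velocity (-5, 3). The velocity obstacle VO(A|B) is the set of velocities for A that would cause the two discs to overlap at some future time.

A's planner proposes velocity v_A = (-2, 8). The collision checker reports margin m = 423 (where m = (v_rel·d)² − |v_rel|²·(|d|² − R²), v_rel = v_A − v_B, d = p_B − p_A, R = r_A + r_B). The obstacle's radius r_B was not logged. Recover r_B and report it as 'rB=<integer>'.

m = 423
d = (23, 12);  v_rel = (3, 5),  |v_rel|² = 34
v_rel×d = (3)·(12) − (5)·(23) = -79
since m = R²·34 − (-79)²:  R² = (6241 + 423) / 34 = 196
R = √196 = 14  ⇒  r_B = 14 − 8 = 6

rB=6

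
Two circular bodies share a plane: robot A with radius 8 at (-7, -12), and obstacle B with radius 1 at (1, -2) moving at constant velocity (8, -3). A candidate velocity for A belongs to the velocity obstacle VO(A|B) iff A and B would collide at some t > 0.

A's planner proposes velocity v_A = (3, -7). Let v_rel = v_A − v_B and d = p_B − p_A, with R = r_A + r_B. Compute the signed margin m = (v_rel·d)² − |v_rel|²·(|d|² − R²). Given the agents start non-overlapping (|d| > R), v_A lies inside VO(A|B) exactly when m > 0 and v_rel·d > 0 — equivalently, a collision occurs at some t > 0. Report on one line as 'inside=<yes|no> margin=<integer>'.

d = (8, 10),  |d|² = 164;  R = 8+1 = 9,  c = 164−9² = 83
v_rel = (-5, -4),  |v_rel|² = 41;  v_rel·d = (-5)·(8) + (-4)·(10) = -80
41·t² + 160·t + 83 = 0  ⇒  m = (-80)² − 41·83 = 2997
m = 2997 > 0,  v_rel·d = -80 < 0  ⇒  outside

inside=no margin=2997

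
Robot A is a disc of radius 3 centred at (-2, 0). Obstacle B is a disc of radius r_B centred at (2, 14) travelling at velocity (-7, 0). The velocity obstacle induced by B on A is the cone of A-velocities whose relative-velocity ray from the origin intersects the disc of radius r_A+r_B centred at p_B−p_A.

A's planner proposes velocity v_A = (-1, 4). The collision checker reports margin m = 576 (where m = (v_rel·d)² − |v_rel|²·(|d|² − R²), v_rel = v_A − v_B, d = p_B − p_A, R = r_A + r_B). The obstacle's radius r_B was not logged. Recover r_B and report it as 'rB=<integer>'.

m = 576
d = (4, 14);  v_rel = (6, 4),  |v_rel|² = 52
v_rel×d = (6)·(14) − (4)·(4) = 68
since m = R²·52 − 68²:  R² = (4624 + 576) / 52 = 100
R = √100 = 10  ⇒  r_B = 10 − 3 = 7

rB=7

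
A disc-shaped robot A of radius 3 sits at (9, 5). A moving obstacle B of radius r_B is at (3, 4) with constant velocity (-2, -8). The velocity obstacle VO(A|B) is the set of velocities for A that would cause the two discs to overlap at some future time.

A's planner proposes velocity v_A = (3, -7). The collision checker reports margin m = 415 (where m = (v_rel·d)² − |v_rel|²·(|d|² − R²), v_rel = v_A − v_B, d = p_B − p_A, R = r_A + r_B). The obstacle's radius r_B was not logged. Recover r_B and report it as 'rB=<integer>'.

m = 415
d = (-6, -1);  v_rel = (5, 1),  |v_rel|² = 26
v_rel×d = (5)·(-1) − (1)·(-6) = 1
since m = R²·26 − 1²:  R² = (1 + 415) / 26 = 16
R = √16 = 4  ⇒  r_B = 4 − 3 = 1

rB=1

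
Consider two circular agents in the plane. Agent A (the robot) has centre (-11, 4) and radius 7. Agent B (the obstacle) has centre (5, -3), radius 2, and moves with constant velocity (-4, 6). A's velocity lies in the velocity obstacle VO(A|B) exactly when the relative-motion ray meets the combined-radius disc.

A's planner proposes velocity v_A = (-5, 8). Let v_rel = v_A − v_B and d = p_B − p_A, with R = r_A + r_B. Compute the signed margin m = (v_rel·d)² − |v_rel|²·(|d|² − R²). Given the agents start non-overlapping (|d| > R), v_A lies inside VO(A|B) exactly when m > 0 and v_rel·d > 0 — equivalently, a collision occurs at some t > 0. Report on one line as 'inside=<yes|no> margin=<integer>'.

d = (16, -7),  |d|² = 305;  R = 7+2 = 9,  c = 305−9² = 224
v_rel = (-1, 2),  |v_rel|² = 5;  v_rel·d = (-1)·(16) + (2)·(-7) = -30
5·t² + 60·t + 224 = 0  ⇒  m = (-30)² − 5·224 = -220
m = -220 < 0,  v_rel·d = -30 < 0  ⇒  outside

inside=no margin=-220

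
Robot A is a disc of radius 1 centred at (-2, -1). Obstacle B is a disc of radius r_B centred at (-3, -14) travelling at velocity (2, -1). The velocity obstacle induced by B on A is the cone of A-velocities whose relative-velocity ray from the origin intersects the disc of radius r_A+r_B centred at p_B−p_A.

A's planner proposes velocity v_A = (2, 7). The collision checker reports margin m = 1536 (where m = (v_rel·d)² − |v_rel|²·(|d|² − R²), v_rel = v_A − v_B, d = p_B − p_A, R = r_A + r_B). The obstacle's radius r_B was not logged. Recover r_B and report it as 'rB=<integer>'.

m = 1536
d = (-1, -13);  v_rel = (0, 8),  |v_rel|² = 64
v_rel×d = (0)·(-13) − (8)·(-1) = 8
since m = R²·64 − 8²:  R² = (64 + 1536) / 64 = 25
R = √25 = 5  ⇒  r_B = 5 − 1 = 4

rB=4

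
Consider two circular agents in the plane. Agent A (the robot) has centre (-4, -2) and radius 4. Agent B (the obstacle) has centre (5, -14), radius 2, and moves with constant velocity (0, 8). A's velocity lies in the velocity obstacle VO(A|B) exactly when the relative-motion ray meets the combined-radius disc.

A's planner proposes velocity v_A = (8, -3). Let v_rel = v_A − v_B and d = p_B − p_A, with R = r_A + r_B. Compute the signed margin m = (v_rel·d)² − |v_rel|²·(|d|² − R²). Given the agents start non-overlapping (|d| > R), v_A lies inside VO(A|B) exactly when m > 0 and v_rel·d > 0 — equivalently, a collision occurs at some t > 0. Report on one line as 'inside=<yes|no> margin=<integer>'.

d = (9, -12),  |d|² = 225;  R = 4+2 = 6,  c = 225−6² = 189
v_rel = (8, -11),  |v_rel|² = 185;  v_rel·d = (8)·(9) + (-11)·(-12) = 204
185·t² − 408·t + 189 = 0  ⇒  m = 204² − 185·189 = 6651
m = 6651 > 0,  v_rel·d = 204 > 0  ⇒  inside

inside=yes margin=6651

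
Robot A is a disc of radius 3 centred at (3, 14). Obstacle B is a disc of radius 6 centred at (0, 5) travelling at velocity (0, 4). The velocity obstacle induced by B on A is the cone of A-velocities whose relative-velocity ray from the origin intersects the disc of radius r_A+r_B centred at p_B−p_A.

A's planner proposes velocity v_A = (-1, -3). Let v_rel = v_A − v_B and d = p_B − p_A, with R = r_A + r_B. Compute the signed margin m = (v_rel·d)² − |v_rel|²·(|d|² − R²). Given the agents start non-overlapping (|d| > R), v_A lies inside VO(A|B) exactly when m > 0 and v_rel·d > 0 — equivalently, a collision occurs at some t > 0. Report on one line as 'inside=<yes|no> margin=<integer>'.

d = (-3, -9),  |d|² = 90;  R = 3+6 = 9,  c = 90−9² = 9
v_rel = (-1, -7),  |v_rel|² = 50;  v_rel·d = (-1)·(-3) + (-7)·(-9) = 66
50·t² − 132·t + 9 = 0  ⇒  m = 66² − 50·9 = 3906
m = 3906 > 0,  v_rel·d = 66 > 0  ⇒  inside

inside=yes margin=3906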